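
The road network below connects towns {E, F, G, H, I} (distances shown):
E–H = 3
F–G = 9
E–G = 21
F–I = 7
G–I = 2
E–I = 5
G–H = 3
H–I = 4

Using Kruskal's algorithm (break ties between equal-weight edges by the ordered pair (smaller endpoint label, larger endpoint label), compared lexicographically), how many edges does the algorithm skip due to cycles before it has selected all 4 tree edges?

Sort edges by weight, then run Kruskal:
G–I (2): add. Components now {E} {F} {G,I} {H}
E–H (3): add. Components now {E,H} {F} {G,I}
G–H (3): add. Components now {E,G,H,I} {F}
H–I (4): skip — H and I already connected.
E–I (5): skip — E and I already connected.
F–I (7): add. Components now {E,F,G,H,I}
Edges rejected before the tree was complete: 2.

2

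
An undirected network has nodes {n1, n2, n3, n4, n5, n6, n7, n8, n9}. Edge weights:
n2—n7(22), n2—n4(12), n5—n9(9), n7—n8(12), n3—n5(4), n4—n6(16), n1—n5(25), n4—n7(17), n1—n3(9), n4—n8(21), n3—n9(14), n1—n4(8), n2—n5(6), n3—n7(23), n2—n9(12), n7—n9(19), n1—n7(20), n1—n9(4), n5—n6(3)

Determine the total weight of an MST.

63

Prim, starting at n4.
Step 1: cheapest edge leaving the tree is n1—n4 (8); add n1.
Step 2: cheapest edge leaving the tree is n1—n9 (4); add n9.
Step 3: cheapest edge leaving the tree is n1—n3 (9); add n3.
Step 4: cheapest edge leaving the tree is n3—n5 (4); add n5.
Step 5: cheapest edge leaving the tree is n5—n6 (3); add n6.
Step 6: cheapest edge leaving the tree is n2—n5 (6); add n2.
Step 7: cheapest edge leaving the tree is n4—n7 (17); add n7.
Step 8: cheapest edge leaving the tree is n7—n8 (12); add n8.
MST edges: n1—n4, n1—n9, n1—n3, n3—n5, n5—n6, n2—n5, n4—n7, n7—n8; total weight 8+4+9+4+3+6+17+12 = 63.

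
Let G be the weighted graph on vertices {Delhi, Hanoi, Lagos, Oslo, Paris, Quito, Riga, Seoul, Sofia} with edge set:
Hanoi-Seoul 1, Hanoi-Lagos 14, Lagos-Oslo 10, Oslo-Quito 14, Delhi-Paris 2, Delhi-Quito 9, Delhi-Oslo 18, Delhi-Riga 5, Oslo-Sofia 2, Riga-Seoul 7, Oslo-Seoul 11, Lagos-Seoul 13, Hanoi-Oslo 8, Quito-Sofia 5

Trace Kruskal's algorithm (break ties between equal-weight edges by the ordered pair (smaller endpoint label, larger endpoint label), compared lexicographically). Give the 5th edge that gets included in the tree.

Sort edges by weight, then run Kruskal:
Hanoi-Seoul (1): add — endpoints in different components.
Delhi-Paris (2): add — endpoints in different components.
Oslo-Sofia (2): add — endpoints in different components.
Delhi-Riga (5): add — endpoints in different components.
Quito-Sofia (5): add — endpoints in different components.
Riga-Seoul (7): add — endpoints in different components.
Hanoi-Oslo (8): add — endpoints in different components.
Delhi-Quito (9): skip — Quito and Delhi already connected.
Lagos-Oslo (10): add — endpoints in different components.
The 5th edge added is Quito-Sofia.

Quito-Sofia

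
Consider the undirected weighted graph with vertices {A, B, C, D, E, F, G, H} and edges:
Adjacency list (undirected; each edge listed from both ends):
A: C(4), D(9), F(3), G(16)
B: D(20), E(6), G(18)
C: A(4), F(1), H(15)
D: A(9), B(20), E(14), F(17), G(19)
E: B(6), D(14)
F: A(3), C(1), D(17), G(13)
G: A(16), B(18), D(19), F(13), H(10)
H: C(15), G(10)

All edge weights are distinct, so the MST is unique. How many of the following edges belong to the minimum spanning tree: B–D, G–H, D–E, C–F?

Kruskal: consider edges lightest-first.
C–F (1): add — endpoints in different components.
A–F (3): add — endpoints in different components.
A–C (4): skip — A and C already connected.
B–E (6): add — endpoints in different components.
A–D (9): add — endpoints in different components.
G–H (10): add — endpoints in different components.
F–G (13): add — endpoints in different components.
D–E (14): add — endpoints in different components.
MST edge set: {C–F, A–F, B–E, A–D, G–H, F–G, D–E}.
Of the listed edges, {G–H, D–E, C–F} are in the MST → 3.

3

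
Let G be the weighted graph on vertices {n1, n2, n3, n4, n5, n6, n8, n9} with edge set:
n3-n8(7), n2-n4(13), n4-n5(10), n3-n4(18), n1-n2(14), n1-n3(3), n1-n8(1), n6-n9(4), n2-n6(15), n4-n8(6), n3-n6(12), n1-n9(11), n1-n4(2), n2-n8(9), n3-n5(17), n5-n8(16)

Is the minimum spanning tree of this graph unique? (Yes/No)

Yes

Kruskal's algorithm — process edges by increasing weight (ties by edge label):
n1-n8 (1): add — endpoints in different components.
n1-n4 (2): add — endpoints in different components.
n1-n3 (3): add — endpoints in different components.
n6-n9 (4): add — endpoints in different components.
n4-n8 (6): skip — n4 and n8 already connected.
n3-n8 (7): skip — n3 and n8 already connected.
n2-n8 (9): add — endpoints in different components.
n4-n5 (10): add — endpoints in different components.
n1-n9 (11): add — endpoints in different components.
Every non-tree edge has weight strictly greater than the heaviest edge on the tree path between its endpoints, so the MST is unique.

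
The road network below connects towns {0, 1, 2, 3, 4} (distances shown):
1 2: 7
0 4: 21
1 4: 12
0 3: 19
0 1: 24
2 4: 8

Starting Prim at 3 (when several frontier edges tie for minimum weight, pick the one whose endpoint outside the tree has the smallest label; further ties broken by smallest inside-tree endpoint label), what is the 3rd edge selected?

2-4

Prim's algorithm from 3:
Step 1: frontier [0 3 19] → take 0 3 (19); add 0.
Step 2: frontier [0 4 21, 0 1 24] → take 0 4 (21); add 4.
Step 3: frontier [0 1 24, 2 4 8, 1 4 12] → take 2 4 (8); add 2.
Step 4: frontier [0 1 24, 1 2 7, 1 4 12] → take 1 2 (7); add 1.
The 3rd edge added is 2 4.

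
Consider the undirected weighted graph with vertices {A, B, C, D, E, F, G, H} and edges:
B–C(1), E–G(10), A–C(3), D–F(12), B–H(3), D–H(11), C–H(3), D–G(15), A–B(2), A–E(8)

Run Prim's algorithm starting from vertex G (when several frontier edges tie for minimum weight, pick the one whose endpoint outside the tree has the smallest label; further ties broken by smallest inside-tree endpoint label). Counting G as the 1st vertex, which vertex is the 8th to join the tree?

Prim's algorithm from G:
Step 1: cheapest edge leaving the tree is E–G (10); add E.
Step 2: cheapest edge leaving the tree is A–E (8); add A.
Step 3: cheapest edge leaving the tree is A–B (2); add B.
Step 4: cheapest edge leaving the tree is B–C (1); add C.
Step 5: cheapest edge leaving the tree is B–H (3); add H.
Step 6: cheapest edge leaving the tree is D–H (11); add D.
Step 7: cheapest edge leaving the tree is D–F (12); add F.
Vertex order: G, E, A, B, C, H, D, F. The 8th vertex is F.

F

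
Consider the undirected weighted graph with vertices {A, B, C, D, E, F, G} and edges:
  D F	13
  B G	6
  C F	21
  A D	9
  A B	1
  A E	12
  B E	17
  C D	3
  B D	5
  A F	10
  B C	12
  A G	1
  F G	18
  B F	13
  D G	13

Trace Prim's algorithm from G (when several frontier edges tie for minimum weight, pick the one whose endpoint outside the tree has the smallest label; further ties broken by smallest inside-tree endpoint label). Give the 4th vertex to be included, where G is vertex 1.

Prim's algorithm from G:
Step 1: cheapest edge leaving the tree is A G (1); add A.
Step 2: cheapest edge leaving the tree is A B (1); add B.
Step 3: cheapest edge leaving the tree is B D (5); add D.
Step 4: cheapest edge leaving the tree is C D (3); add C.
Step 5: cheapest edge leaving the tree is A F (10); add F.
Step 6: cheapest edge leaving the tree is A E (12); add E.
Vertex order: G, A, B, D, C, F, E. The 4th vertex is D.

D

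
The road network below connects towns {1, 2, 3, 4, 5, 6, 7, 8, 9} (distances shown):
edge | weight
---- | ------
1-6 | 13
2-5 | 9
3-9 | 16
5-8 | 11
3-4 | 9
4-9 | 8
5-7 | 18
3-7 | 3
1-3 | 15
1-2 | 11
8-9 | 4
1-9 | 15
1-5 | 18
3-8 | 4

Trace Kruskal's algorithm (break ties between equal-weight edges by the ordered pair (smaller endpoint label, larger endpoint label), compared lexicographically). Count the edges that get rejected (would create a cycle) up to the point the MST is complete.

1

Kruskal: consider edges lightest-first.
3-7 (3): add — endpoints in different components.
3-8 (4): add — endpoints in different components.
8-9 (4): add — endpoints in different components.
4-9 (8): add — endpoints in different components.
2-5 (9): add — endpoints in different components.
3-4 (9): skip — 3 and 4 already connected.
1-2 (11): add — endpoints in different components.
5-8 (11): add — endpoints in different components.
1-6 (13): add — endpoints in different components.
Edges rejected before the tree was complete: 1.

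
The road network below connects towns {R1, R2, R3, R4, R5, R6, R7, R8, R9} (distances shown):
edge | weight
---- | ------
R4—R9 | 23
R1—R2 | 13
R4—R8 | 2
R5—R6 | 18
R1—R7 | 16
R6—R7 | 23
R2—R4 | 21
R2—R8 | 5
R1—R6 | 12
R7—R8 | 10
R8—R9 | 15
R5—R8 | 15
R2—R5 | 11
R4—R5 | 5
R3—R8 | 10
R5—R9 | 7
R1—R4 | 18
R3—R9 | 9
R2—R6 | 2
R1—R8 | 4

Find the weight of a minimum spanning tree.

Kruskal's algorithm — process edges by increasing weight (ties by edge label):
R2—R6 (2): add — endpoints in different components.
R4—R8 (2): add — endpoints in different components.
R1—R8 (4): add — endpoints in different components.
R2—R8 (5): add — endpoints in different components.
R4—R5 (5): add — endpoints in different components.
R5—R9 (7): add — endpoints in different components.
R3—R9 (9): add — endpoints in different components.
R3—R8 (10): skip — R8 and R3 already connected.
R7—R8 (10): add — endpoints in different components.
MST edges: R2—R6, R4—R8, R1—R8, R2—R8, R4—R5, R5—R9, R3—R9, R7—R8; total weight 2+2+4+5+5+7+9+10 = 44.

44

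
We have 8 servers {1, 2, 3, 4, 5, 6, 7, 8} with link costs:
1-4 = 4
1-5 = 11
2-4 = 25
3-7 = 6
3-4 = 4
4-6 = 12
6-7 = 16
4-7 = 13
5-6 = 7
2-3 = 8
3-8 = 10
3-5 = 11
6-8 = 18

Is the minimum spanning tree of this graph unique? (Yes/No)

No

Sort edges by weight, then run Kruskal:
1-4 (4): add — endpoints in different components.
3-4 (4): add — endpoints in different components.
3-7 (6): add — endpoints in different components.
5-6 (7): add — endpoints in different components.
2-3 (8): add — endpoints in different components.
3-8 (10): add — endpoints in different components.
1-5 (11): add — endpoints in different components.
Non-tree edge 3-5 has weight 11, equal to the heaviest edge on its tree cycle — swapping gives another MST of the same weight. Not unique.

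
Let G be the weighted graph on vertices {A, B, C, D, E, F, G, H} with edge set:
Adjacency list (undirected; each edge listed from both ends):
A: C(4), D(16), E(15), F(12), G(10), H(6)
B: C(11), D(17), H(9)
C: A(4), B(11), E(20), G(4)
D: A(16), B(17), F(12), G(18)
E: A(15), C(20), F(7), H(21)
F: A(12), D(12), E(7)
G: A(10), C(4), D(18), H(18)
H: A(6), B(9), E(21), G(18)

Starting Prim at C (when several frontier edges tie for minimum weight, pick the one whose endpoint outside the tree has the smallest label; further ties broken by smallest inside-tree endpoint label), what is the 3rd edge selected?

A-H

Prim's algorithm from C:
Step 1: cheapest edge leaving the tree is A C (4); add A.
Step 2: cheapest edge leaving the tree is C G (4); add G.
Step 3: cheapest edge leaving the tree is A H (6); add H.
Step 4: cheapest edge leaving the tree is B H (9); add B.
Step 5: cheapest edge leaving the tree is A F (12); add F.
Step 6: cheapest edge leaving the tree is E F (7); add E.
Step 7: cheapest edge leaving the tree is D F (12); add D.
The 3rd edge added is A H.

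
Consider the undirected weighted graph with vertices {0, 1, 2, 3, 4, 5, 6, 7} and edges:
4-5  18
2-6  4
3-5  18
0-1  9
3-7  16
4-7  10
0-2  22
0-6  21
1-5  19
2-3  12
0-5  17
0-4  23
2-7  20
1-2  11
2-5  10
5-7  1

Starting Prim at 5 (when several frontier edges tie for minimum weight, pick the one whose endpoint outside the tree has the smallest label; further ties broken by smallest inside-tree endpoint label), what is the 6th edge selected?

0-1

Grow the tree from 5 using Prim:
Step 1: cheapest edge leaving the tree is 5-7 (1); add 7.
Step 2: cheapest edge leaving the tree is 2-5 (10); add 2.
Step 3: cheapest edge leaving the tree is 2-6 (4); add 6.
Step 4: cheapest edge leaving the tree is 4-7 (10); add 4.
Step 5: cheapest edge leaving the tree is 1-2 (11); add 1.
Step 6: cheapest edge leaving the tree is 0-1 (9); add 0.
Step 7: cheapest edge leaving the tree is 2-3 (12); add 3.
The 6th edge added is 0-1.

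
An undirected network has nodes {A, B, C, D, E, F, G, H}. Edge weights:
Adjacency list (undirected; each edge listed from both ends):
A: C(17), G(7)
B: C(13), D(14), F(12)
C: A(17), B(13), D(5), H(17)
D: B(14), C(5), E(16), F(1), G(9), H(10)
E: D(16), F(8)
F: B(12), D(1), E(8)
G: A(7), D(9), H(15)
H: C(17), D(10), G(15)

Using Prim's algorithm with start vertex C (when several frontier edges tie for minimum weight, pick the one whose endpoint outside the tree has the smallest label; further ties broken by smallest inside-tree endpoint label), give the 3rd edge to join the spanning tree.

E-F

Prim's algorithm from C:
Step 1: cheapest edge leaving the tree is C—D (5); add D.
Step 2: cheapest edge leaving the tree is D—F (1); add F.
Step 3: cheapest edge leaving the tree is E—F (8); add E.
Step 4: cheapest edge leaving the tree is D—G (9); add G.
Step 5: cheapest edge leaving the tree is A—G (7); add A.
Step 6: cheapest edge leaving the tree is D—H (10); add H.
Step 7: cheapest edge leaving the tree is B—F (12); add B.
The 3rd edge added is E—F.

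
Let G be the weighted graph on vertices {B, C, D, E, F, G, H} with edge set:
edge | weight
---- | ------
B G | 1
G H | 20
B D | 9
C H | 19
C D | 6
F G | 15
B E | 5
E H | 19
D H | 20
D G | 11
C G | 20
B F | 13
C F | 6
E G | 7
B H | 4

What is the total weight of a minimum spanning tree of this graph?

Kruskal's algorithm — process edges by increasing weight (ties by edge label):
B G (1): add — endpoints in different components.
B H (4): add — endpoints in different components.
B E (5): add — endpoints in different components.
C D (6): add — endpoints in different components.
C F (6): add — endpoints in different components.
E G (7): skip — E and G already connected.
B D (9): add — endpoints in different components.
MST edges: B G, B H, B E, C D, C F, B D; total weight 1+4+5+6+6+9 = 31.

31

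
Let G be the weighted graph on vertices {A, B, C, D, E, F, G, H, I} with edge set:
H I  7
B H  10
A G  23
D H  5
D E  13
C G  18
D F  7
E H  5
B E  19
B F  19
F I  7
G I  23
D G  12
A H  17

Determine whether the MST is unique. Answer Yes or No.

Kruskal's algorithm — process edges by increasing weight (ties by edge label):
D H (5): add — endpoints in different components.
E H (5): add — endpoints in different components.
D F (7): add — endpoints in different components.
F I (7): add — endpoints in different components.
H I (7): skip — H and I already connected.
B H (10): add — endpoints in different components.
D G (12): add — endpoints in different components.
D E (13): skip — D and E already connected.
A H (17): add — endpoints in different components.
C G (18): add — endpoints in different components.
Non-tree edge H I has weight 7, equal to the heaviest edge on its tree cycle — swapping gives another MST of the same weight. Not unique.

No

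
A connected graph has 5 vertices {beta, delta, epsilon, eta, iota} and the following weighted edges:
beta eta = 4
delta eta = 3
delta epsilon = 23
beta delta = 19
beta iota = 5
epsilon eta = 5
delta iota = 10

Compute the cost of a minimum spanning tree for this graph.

Grow the tree from delta using Prim:
Step 1: cheapest edge leaving the tree is delta eta (3); add eta.
Step 2: cheapest edge leaving the tree is beta eta (4); add beta.
Step 3: cheapest edge leaving the tree is epsilon eta (5); add epsilon.
Step 4: cheapest edge leaving the tree is beta iota (5); add iota.
MST edges: delta eta, beta eta, epsilon eta, beta iota; total weight 3+4+5+5 = 17.

17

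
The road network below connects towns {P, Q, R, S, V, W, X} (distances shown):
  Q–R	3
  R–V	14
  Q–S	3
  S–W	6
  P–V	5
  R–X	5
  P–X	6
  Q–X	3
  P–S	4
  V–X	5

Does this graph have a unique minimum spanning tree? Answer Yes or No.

No

Kruskal's algorithm — process edges by increasing weight (ties by edge label):
Q–R (3): add. Components now {W} {Q,R} {S} {X} {V} {P}
Q–S (3): add. Components now {W} {Q,R,S} {X} {V} {P}
Q–X (3): add. Components now {W} {Q,R,S,X} {V} {P}
P–S (4): add. Components now {W} {P,Q,R,S,X} {V}
P–V (5): add. Components now {W} {P,Q,R,S,V,X}
R–X (5): skip — R and X already connected.
V–X (5): skip — X and V already connected.
P–X (6): skip — X and P already connected.
S–W (6): add. Components now {P,Q,R,S,V,W,X}
Non-tree edge V–X has weight 5, equal to the heaviest edge on its tree cycle — swapping gives another MST of the same weight. Not unique.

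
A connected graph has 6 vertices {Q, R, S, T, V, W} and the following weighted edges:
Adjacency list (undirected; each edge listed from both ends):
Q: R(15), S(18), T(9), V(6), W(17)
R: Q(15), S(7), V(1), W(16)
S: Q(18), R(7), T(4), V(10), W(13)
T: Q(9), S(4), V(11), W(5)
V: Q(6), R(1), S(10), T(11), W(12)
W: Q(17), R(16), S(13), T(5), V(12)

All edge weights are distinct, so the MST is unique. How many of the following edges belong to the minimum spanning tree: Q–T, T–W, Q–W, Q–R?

Sort edges by weight, then run Kruskal:
R–V (1): add — endpoints in different components.
S–T (4): add — endpoints in different components.
T–W (5): add — endpoints in different components.
Q–V (6): add — endpoints in different components.
R–S (7): add — endpoints in different components.
MST edge set: {R–V, S–T, T–W, Q–V, R–S}.
Of the listed edges, {T–W} are in the MST → 1.

1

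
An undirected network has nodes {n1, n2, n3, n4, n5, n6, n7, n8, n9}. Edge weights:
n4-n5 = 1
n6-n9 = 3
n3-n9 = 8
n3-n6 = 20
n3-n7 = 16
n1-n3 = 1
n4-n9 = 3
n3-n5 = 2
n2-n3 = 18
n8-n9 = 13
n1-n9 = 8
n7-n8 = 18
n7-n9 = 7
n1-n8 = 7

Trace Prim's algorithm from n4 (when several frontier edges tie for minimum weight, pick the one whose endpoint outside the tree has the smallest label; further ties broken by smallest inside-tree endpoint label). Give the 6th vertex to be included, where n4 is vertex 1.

Grow the tree from n4 using Prim:
Step 1: cheapest edge leaving the tree is n4-n5 (1); add n5.
Step 2: cheapest edge leaving the tree is n3-n5 (2); add n3.
Step 3: cheapest edge leaving the tree is n1-n3 (1); add n1.
Step 4: cheapest edge leaving the tree is n4-n9 (3); add n9.
Step 5: cheapest edge leaving the tree is n6-n9 (3); add n6.
Step 6: cheapest edge leaving the tree is n7-n9 (7); add n7.
Step 7: cheapest edge leaving the tree is n1-n8 (7); add n8.
Step 8: cheapest edge leaving the tree is n2-n3 (18); add n2.
Vertex order: n4, n5, n3, n1, n9, n6, n7, n8, n2. The 6th vertex is n6.

n6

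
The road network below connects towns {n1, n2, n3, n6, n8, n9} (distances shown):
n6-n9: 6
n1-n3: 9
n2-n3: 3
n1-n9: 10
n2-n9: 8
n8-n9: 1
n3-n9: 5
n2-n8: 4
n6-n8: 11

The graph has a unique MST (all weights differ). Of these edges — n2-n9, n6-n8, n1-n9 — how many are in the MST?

0

Kruskal's algorithm — process edges by increasing weight (ties by edge label):
n8-n9 (1): add. Components now {n3} {n8,n9} {n6} {n1} {n2}
n2-n3 (3): add. Components now {n2,n3} {n8,n9} {n6} {n1}
n2-n8 (4): add. Components now {n2,n3,n8,n9} {n6} {n1}
n3-n9 (5): skip — n3 and n9 already connected.
n6-n9 (6): add. Components now {n2,n3,n6,n8,n9} {n1}
n2-n9 (8): skip — n9 and n2 already connected.
n1-n3 (9): add. Components now {n1,n2,n3,n6,n8,n9}
MST edge set: {n8-n9, n2-n3, n2-n8, n6-n9, n1-n3}.
Of the listed edges, {} are in the MST → 0.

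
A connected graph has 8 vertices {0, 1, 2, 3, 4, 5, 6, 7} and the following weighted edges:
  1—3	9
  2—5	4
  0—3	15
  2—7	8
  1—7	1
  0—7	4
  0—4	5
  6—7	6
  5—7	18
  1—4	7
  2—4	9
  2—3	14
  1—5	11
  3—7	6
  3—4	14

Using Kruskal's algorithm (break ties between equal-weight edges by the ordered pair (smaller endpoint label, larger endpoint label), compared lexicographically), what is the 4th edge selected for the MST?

Kruskal: consider edges lightest-first.
1—7 (1): add — endpoints in different components.
0—7 (4): add — endpoints in different components.
2—5 (4): add — endpoints in different components.
0—4 (5): add — endpoints in different components.
3—7 (6): add — endpoints in different components.
6—7 (6): add — endpoints in different components.
1—4 (7): skip — 1 and 4 already connected.
2—7 (8): add — endpoints in different components.
The 4th edge added is 0—4.

0-4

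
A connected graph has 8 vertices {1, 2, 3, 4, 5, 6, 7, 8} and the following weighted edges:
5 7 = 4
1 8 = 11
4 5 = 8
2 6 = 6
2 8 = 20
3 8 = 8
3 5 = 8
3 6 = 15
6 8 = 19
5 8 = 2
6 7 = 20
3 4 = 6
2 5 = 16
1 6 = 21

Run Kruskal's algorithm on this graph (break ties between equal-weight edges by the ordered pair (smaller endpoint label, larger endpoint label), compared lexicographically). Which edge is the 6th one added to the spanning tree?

1-8

Kruskal: consider edges lightest-first.
5 8 (2): add — endpoints in different components.
5 7 (4): add — endpoints in different components.
2 6 (6): add — endpoints in different components.
3 4 (6): add — endpoints in different components.
3 5 (8): add — endpoints in different components.
3 8 (8): skip — 3 and 8 already connected.
4 5 (8): skip — 4 and 5 already connected.
1 8 (11): add — endpoints in different components.
3 6 (15): add — endpoints in different components.
The 6th edge added is 1 8.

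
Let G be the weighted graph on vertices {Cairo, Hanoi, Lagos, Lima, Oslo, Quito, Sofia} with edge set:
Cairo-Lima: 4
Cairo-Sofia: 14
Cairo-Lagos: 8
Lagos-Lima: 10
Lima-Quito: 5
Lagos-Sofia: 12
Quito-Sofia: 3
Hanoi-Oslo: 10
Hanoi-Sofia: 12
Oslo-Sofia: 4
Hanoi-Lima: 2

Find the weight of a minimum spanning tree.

Prim's algorithm from Sofia:
Step 1: frontier [Quito-Sofia 3, Oslo-Sofia 4, Hanoi-Sofia 12, Lagos-Sofia 12, Cairo-Sofia 14] → take Quito-Sofia (3); add Quito.
Step 2: frontier [Lima-Quito 5, Oslo-Sofia 4, Hanoi-Sofia 12, Lagos-Sofia 12, Cairo-Sofia 14] → take Oslo-Sofia (4); add Oslo.
Step 3: frontier [Hanoi-Oslo 10, Lima-Quito 5, Hanoi-Sofia 12, Lagos-Sofia 12, Cairo-Sofia 14] → take Lima-Quito (5); add Lima.
Step 4: frontier [Hanoi-Lima 2, Cairo-Lima 4, Lagos-Lima 10, Hanoi-Oslo 10, Hanoi-Sofia 12, Lagos-Sofia 12, Cairo-Sofia 14] → take Hanoi-Lima (2); add Hanoi.
Step 5: frontier [Cairo-Lima 4, Lagos-Lima 10, Lagos-Sofia 12, Cairo-Sofia 14] → take Cairo-Lima (4); add Cairo.
Step 6: frontier [Cairo-Lagos 8, Lagos-Lima 10, Lagos-Sofia 12] → take Cairo-Lagos (8); add Lagos.
MST edges: Quito-Sofia, Oslo-Sofia, Lima-Quito, Hanoi-Lima, Cairo-Lima, Cairo-Lagos; total weight 3+4+5+2+4+8 = 26.

26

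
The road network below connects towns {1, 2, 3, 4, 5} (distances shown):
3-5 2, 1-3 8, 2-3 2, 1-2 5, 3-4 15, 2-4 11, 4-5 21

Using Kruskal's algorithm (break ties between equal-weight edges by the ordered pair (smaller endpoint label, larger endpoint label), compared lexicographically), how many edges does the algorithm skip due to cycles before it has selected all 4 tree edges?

Kruskal's algorithm — process edges by increasing weight (ties by edge label):
2-3 (2): add — endpoints in different components.
3-5 (2): add — endpoints in different components.
1-2 (5): add — endpoints in different components.
1-3 (8): skip — 1 and 3 already connected.
2-4 (11): add — endpoints in different components.
Edges rejected before the tree was complete: 1.

1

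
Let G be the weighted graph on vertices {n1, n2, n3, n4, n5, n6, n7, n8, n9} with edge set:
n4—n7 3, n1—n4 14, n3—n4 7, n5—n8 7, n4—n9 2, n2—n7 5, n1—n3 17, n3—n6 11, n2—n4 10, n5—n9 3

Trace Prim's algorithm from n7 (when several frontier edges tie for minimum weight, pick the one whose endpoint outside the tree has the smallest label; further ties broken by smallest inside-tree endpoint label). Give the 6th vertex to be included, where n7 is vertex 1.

n3

Prim, starting at n7.
Step 1: cheapest edge leaving the tree is n4—n7 (3); add n4.
Step 2: cheapest edge leaving the tree is n4—n9 (2); add n9.
Step 3: cheapest edge leaving the tree is n5—n9 (3); add n5.
Step 4: cheapest edge leaving the tree is n2—n7 (5); add n2.
Step 5: cheapest edge leaving the tree is n3—n4 (7); add n3.
Step 6: cheapest edge leaving the tree is n5—n8 (7); add n8.
Step 7: cheapest edge leaving the tree is n3—n6 (11); add n6.
Step 8: cheapest edge leaving the tree is n1—n4 (14); add n1.
Vertex order: n7, n4, n9, n5, n2, n3, n8, n6, n1. The 6th vertex is n3.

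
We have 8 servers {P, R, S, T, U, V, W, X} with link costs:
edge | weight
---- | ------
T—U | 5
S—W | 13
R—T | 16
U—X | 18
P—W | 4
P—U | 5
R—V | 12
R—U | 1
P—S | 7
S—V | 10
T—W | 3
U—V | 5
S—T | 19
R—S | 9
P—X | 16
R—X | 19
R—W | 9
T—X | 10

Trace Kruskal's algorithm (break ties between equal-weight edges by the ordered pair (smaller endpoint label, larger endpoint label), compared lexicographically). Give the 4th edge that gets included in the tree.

P-U

Kruskal: consider edges lightest-first.
R—U (1): add — endpoints in different components.
T—W (3): add — endpoints in different components.
P—W (4): add — endpoints in different components.
P—U (5): add — endpoints in different components.
T—U (5): skip — U and T already connected.
U—V (5): add — endpoints in different components.
P—S (7): add — endpoints in different components.
R—S (9): skip — S and R already connected.
R—W (9): skip — W and R already connected.
S—V (10): skip — V and S already connected.
T—X (10): add — endpoints in different components.
The 4th edge added is P—U.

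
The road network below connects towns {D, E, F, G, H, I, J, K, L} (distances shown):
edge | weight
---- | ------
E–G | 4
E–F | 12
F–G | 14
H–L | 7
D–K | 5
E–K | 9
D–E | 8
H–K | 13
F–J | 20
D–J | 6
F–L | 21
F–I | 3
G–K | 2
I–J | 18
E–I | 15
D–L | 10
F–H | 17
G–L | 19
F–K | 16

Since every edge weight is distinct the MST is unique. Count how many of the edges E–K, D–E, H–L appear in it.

Sort edges by weight, then run Kruskal:
G–K (2): add — endpoints in different components.
F–I (3): add — endpoints in different components.
E–G (4): add — endpoints in different components.
D–K (5): add — endpoints in different components.
D–J (6): add — endpoints in different components.
H–L (7): add — endpoints in different components.
D–E (8): skip — D and E already connected.
E–K (9): skip — E and K already connected.
D–L (10): add — endpoints in different components.
E–F (12): add — endpoints in different components.
MST edge set: {G–K, F–I, E–G, D–K, D–J, H–L, D–L, E–F}.
Of the listed edges, {H–L} are in the MST → 1.

1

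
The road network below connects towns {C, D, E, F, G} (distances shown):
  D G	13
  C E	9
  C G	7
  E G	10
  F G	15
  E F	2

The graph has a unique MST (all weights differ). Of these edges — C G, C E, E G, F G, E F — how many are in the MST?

3

Kruskal's algorithm — process edges by increasing weight (ties by edge label):
E F (2): add — endpoints in different components.
C G (7): add — endpoints in different components.
C E (9): add — endpoints in different components.
E G (10): skip — E and G already connected.
D G (13): add — endpoints in different components.
MST edge set: {E F, C G, C E, D G}.
Of the listed edges, {C G, C E, E F} are in the MST → 3.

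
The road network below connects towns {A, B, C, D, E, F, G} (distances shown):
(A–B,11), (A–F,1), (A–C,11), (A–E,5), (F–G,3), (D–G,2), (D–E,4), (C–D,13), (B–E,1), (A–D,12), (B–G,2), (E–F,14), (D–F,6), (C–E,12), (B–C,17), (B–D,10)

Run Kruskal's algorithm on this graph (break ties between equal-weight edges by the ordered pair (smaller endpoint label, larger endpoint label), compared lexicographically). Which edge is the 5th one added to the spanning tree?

F-G

Sort edges by weight, then run Kruskal:
A–F (1): add. Components now {A,F} {B} {C} {D} {E} {G}
B–E (1): add. Components now {A,F} {B,E} {C} {D} {G}
B–G (2): add. Components now {A,F} {B,E,G} {C} {D}
D–G (2): add. Components now {A,F} {B,D,E,G} {C}
F–G (3): add. Components now {A,B,D,E,F,G} {C}
D–E (4): skip — D and E already connected.
A–E (5): skip — A and E already connected.
D–F (6): skip — D and F already connected.
B–D (10): skip — B and D already connected.
A–B (11): skip — A and B already connected.
A–C (11): add. Components now {A,B,C,D,E,F,G}
The 5th edge added is F–G.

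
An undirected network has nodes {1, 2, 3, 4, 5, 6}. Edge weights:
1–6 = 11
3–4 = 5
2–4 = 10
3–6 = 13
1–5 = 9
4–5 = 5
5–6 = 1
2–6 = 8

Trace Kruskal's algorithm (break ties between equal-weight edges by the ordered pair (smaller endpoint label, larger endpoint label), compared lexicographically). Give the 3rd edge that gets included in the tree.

Sort edges by weight, then run Kruskal:
5–6 (1): add. Components now {1} {2} {3} {4} {5,6}
3–4 (5): add. Components now {1} {2} {3,4} {5,6}
4–5 (5): add. Components now {1} {2} {3,4,5,6}
2–6 (8): add. Components now {1} {2,3,4,5,6}
1–5 (9): add. Components now {1,2,3,4,5,6}
The 3rd edge added is 4–5.

4-5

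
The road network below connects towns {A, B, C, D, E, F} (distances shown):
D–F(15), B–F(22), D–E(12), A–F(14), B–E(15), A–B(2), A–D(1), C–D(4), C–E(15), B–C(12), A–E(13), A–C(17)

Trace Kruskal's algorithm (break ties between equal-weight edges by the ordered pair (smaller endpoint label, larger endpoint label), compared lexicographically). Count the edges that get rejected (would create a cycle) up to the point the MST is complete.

2

Sort edges by weight, then run Kruskal:
A–D (1): add. Components now {A,D} {B} {C} {E} {F}
A–B (2): add. Components now {A,B,D} {C} {E} {F}
C–D (4): add. Components now {A,B,C,D} {E} {F}
B–C (12): skip — B and C already connected.
D–E (12): add. Components now {A,B,C,D,E} {F}
A–E (13): skip — A and E already connected.
A–F (14): add. Components now {A,B,C,D,E,F}
Edges rejected before the tree was complete: 2.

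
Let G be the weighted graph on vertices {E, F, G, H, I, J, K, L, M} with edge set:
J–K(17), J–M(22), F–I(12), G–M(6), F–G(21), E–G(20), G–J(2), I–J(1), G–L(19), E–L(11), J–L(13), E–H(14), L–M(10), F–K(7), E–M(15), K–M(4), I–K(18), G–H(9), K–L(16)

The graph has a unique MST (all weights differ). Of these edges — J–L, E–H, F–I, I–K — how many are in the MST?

0

Kruskal: consider edges lightest-first.
I–J (1): add — endpoints in different components.
G–J (2): add — endpoints in different components.
K–M (4): add — endpoints in different components.
G–M (6): add — endpoints in different components.
F–K (7): add — endpoints in different components.
G–H (9): add — endpoints in different components.
L–M (10): add — endpoints in different components.
E–L (11): add — endpoints in different components.
MST edge set: {I–J, G–J, K–M, G–M, F–K, G–H, L–M, E–L}.
Of the listed edges, {} are in the MST → 0.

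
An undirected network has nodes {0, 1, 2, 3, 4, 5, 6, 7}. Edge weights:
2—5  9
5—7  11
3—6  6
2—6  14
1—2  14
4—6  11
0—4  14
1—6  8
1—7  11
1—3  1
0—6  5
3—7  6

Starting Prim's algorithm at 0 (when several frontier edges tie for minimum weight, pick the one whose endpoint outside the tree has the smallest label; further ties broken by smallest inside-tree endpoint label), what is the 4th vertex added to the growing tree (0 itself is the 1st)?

Prim's algorithm from 0:
Step 1: cheapest edge leaving the tree is 0—6 (5); add 6.
Step 2: cheapest edge leaving the tree is 3—6 (6); add 3.
Step 3: cheapest edge leaving the tree is 1—3 (1); add 1.
Step 4: cheapest edge leaving the tree is 3—7 (6); add 7.
Step 5: cheapest edge leaving the tree is 4—6 (11); add 4.
Step 6: cheapest edge leaving the tree is 5—7 (11); add 5.
Step 7: cheapest edge leaving the tree is 2—5 (9); add 2.
Vertex order: 0, 6, 3, 1, 7, 4, 5, 2. The 4th vertex is 1.

1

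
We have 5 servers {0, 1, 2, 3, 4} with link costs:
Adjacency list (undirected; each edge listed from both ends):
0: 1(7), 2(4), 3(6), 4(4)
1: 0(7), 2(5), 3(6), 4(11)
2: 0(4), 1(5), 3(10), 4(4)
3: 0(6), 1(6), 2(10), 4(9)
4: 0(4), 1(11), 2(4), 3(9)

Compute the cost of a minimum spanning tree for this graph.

19

Prim's algorithm from 4:
Step 1: frontier [0–4 4, 2–4 4, 3–4 9, 1–4 11] → take 0–4 (4); add 0.
Step 2: frontier [0–2 4, 0–3 6, 0–1 7, 2–4 4, 3–4 9, 1–4 11] → take 0–2 (4); add 2.
Step 3: frontier [0–3 6, 0–1 7, 1–2 5, 2–3 10, 3–4 9, 1–4 11] → take 1–2 (5); add 1.
Step 4: frontier [0–3 6, 1–3 6, 2–3 10, 3–4 9] → take 0–3 (6); add 3.
MST edges: 0–4, 0–2, 1–2, 0–3; total weight 4+4+5+6 = 19.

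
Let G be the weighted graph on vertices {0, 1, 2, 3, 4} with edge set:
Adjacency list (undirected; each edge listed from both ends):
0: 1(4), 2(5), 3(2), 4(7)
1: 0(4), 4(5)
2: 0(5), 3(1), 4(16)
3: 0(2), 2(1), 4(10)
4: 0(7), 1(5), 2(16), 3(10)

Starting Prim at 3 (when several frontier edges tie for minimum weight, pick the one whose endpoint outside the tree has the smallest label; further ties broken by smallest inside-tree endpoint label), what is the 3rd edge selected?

0-1

Prim's algorithm from 3:
Step 1: frontier [2—3 1, 0—3 2, 3—4 10] → take 2—3 (1); add 2.
Step 2: frontier [0—2 5, 2—4 16, 0—3 2, 3—4 10] → take 0—3 (2); add 0.
Step 3: frontier [0—1 4, 0—4 7, 2—4 16, 3—4 10] → take 0—1 (4); add 1.
Step 4: frontier [0—4 7, 1—4 5, 2—4 16, 3—4 10] → take 1—4 (5); add 4.
The 3rd edge added is 0—1.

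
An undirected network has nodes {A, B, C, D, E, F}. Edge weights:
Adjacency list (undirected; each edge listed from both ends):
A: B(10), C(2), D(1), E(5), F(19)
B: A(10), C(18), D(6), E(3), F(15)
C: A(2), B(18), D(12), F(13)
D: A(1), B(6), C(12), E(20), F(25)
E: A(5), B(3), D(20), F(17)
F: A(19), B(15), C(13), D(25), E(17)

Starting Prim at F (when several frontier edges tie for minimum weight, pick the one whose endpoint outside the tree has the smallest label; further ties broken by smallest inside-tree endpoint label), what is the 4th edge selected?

Prim's algorithm from F:
Step 1: frontier [C—F 13, B—F 15, E—F 17, A—F 19, D—F 25] → take C—F (13); add C.
Step 2: frontier [A—C 2, C—D 12, B—C 18, B—F 15, E—F 17, A—F 19, D—F 25] → take A—C (2); add A.
Step 3: frontier [A—D 1, A—E 5, A—B 10, C—D 12, B—C 18, B—F 15, E—F 17, D—F 25] → take A—D (1); add D.
Step 4: frontier [A—E 5, A—B 10, B—C 18, B—D 6, D—E 20, B—F 15, E—F 17] → take A—E (5); add E.
Step 5: frontier [A—B 10, B—C 18, B—D 6, B—E 3, B—F 15] → take B—E (3); add B.
The 4th edge added is A—E.

A-E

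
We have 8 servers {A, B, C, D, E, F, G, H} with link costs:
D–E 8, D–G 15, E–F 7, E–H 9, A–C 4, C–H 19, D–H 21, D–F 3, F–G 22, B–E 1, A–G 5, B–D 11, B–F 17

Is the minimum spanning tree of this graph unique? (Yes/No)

Kruskal: consider edges lightest-first.
B–E (1): add — endpoints in different components.
D–F (3): add — endpoints in different components.
A–C (4): add — endpoints in different components.
A–G (5): add — endpoints in different components.
E–F (7): add — endpoints in different components.
D–E (8): skip — D and E already connected.
E–H (9): add — endpoints in different components.
B–D (11): skip — B and D already connected.
D–G (15): add — endpoints in different components.
Every non-tree edge has weight strictly greater than the heaviest edge on the tree path between its endpoints, so the MST is unique.

Yes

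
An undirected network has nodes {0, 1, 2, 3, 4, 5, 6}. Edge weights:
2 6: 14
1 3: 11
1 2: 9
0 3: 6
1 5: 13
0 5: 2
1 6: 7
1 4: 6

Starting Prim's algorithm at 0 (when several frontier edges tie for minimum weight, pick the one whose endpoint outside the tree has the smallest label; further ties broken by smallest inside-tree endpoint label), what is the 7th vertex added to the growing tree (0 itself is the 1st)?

2

Grow the tree from 0 using Prim:
Step 1: cheapest edge leaving the tree is 0 5 (2); add 5.
Step 2: cheapest edge leaving the tree is 0 3 (6); add 3.
Step 3: cheapest edge leaving the tree is 1 3 (11); add 1.
Step 4: cheapest edge leaving the tree is 1 4 (6); add 4.
Step 5: cheapest edge leaving the tree is 1 6 (7); add 6.
Step 6: cheapest edge leaving the tree is 1 2 (9); add 2.
Vertex order: 0, 5, 3, 1, 4, 6, 2. The 7th vertex is 2.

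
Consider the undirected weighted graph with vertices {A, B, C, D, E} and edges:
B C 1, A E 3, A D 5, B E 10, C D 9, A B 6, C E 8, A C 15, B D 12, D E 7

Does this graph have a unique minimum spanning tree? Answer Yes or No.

Kruskal's algorithm — process edges by increasing weight (ties by edge label):
B C (1): add — endpoints in different components.
A E (3): add — endpoints in different components.
A D (5): add — endpoints in different components.
A B (6): add — endpoints in different components.
Every non-tree edge has weight strictly greater than the heaviest edge on the tree path between its endpoints, so the MST is unique.

Yes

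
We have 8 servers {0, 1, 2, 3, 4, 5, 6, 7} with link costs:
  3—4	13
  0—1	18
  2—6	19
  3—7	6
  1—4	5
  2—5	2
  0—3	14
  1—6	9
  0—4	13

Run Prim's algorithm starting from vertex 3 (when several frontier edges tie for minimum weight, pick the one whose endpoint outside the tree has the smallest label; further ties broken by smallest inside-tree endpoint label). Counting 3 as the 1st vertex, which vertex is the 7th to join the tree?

Grow the tree from 3 using Prim:
Step 1: frontier [3—7 6, 3—4 13, 0—3 14] → take 3—7 (6); add 7.
Step 2: frontier [3—4 13, 0—3 14] → take 3—4 (13); add 4.
Step 3: frontier [0—3 14, 1—4 5, 0—4 13] → take 1—4 (5); add 1.
Step 4: frontier [1—6 9, 0—1 18, 0—3 14, 0—4 13] → take 1—6 (9); add 6.
Step 5: frontier [0—1 18, 0—3 14, 0—4 13, 2—6 19] → take 0—4 (13); add 0.
Step 6: frontier [2—6 19] → take 2—6 (19); add 2.
Step 7: frontier [2—5 2] → take 2—5 (2); add 5.
Vertex order: 3, 7, 4, 1, 6, 0, 2, 5. The 7th vertex is 2.

2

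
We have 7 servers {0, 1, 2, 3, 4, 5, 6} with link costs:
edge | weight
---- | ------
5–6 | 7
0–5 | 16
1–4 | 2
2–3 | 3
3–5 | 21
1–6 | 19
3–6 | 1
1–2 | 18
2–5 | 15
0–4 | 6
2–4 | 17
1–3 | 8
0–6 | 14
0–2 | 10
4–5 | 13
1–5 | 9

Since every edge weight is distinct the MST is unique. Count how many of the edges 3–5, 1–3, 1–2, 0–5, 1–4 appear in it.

2

Kruskal's algorithm — process edges by increasing weight (ties by edge label):
3–6 (1): add — endpoints in different components.
1–4 (2): add — endpoints in different components.
2–3 (3): add — endpoints in different components.
0–4 (6): add — endpoints in different components.
5–6 (7): add — endpoints in different components.
1–3 (8): add — endpoints in different components.
MST edge set: {3–6, 1–4, 2–3, 0–4, 5–6, 1–3}.
Of the listed edges, {1–3, 1–4} are in the MST → 2.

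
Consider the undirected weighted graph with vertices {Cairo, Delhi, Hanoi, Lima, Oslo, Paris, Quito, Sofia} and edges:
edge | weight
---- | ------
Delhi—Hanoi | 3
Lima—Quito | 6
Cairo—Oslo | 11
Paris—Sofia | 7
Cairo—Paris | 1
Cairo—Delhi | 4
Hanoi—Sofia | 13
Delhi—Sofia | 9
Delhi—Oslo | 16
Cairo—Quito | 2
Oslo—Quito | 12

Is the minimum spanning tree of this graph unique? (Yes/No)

Kruskal: consider edges lightest-first.
Cairo—Paris (1): add — endpoints in different components.
Cairo—Quito (2): add — endpoints in different components.
Delhi—Hanoi (3): add — endpoints in different components.
Cairo—Delhi (4): add — endpoints in different components.
Lima—Quito (6): add — endpoints in different components.
Paris—Sofia (7): add — endpoints in different components.
Delhi—Sofia (9): skip — Sofia and Delhi already connected.
Cairo—Oslo (11): add — endpoints in different components.
Every non-tree edge has weight strictly greater than the heaviest edge on the tree path between its endpoints, so the MST is unique.

Yes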